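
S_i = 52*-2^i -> [52, -104, 208, -416, 832]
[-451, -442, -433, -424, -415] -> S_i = -451 + 9*i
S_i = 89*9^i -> [89, 801, 7209, 64881, 583929]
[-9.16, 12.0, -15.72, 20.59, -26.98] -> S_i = -9.16*(-1.31)^i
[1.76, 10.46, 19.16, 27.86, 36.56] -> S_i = 1.76 + 8.70*i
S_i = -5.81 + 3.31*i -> [-5.81, -2.5, 0.81, 4.12, 7.43]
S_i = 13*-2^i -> [13, -26, 52, -104, 208]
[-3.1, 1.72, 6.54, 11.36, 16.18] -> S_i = -3.10 + 4.82*i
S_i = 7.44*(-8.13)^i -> [7.44, -60.49, 491.76, -3998.02, 32503.87]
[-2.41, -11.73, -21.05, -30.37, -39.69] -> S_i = -2.41 + -9.32*i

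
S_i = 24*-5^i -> [24, -120, 600, -3000, 15000]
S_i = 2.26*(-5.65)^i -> [2.26, -12.77, 72.14, -407.62, 2303.04]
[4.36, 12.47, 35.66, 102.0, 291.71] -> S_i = 4.36*2.86^i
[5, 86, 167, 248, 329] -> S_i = 5 + 81*i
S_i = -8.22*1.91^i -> [-8.22, -15.7, -29.99, -57.28, -109.4]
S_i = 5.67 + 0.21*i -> [5.67, 5.88, 6.09, 6.3, 6.51]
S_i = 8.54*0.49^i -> [8.54, 4.18, 2.05, 1.0, 0.49]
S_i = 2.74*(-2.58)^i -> [2.74, -7.07, 18.24, -47.06, 121.4]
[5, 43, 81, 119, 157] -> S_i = 5 + 38*i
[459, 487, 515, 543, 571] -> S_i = 459 + 28*i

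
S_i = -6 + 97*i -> [-6, 91, 188, 285, 382]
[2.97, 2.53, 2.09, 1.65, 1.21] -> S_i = 2.97 + -0.44*i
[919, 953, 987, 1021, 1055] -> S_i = 919 + 34*i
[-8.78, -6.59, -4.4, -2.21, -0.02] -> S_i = -8.78 + 2.19*i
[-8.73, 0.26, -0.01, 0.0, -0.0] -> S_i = -8.73*(-0.03)^i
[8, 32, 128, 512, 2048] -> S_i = 8*4^i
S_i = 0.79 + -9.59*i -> [0.79, -8.8, -18.39, -27.98, -37.57]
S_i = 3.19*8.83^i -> [3.19, 28.17, 248.72, 2196.2, 19392.49]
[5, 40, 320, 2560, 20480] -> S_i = 5*8^i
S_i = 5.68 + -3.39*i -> [5.68, 2.29, -1.1, -4.49, -7.88]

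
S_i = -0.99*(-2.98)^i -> [-0.99, 2.95, -8.79, 26.2, -78.07]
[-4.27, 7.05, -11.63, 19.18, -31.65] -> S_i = -4.27*(-1.65)^i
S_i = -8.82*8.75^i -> [-8.82, -77.18, -675.28, -5908.71, -51701.22]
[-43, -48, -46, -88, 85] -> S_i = Random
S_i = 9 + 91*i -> [9, 100, 191, 282, 373]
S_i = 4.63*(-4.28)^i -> [4.63, -19.82, 84.81, -363.0, 1553.66]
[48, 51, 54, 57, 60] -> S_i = 48 + 3*i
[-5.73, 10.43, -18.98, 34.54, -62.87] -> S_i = -5.73*(-1.82)^i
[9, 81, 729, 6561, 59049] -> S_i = 9*9^i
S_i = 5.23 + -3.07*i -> [5.23, 2.16, -0.91, -3.98, -7.05]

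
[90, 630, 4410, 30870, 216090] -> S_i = 90*7^i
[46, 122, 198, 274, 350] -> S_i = 46 + 76*i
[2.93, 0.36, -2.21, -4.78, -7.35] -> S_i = 2.93 + -2.57*i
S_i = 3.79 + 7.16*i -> [3.79, 10.95, 18.11, 25.27, 32.43]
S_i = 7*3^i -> [7, 21, 63, 189, 567]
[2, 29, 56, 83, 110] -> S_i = 2 + 27*i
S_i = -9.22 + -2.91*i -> [-9.22, -12.13, -15.04, -17.95, -20.86]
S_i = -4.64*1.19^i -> [-4.64, -5.52, -6.57, -7.82, -9.3]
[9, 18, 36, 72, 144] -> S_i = 9*2^i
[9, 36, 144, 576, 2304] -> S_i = 9*4^i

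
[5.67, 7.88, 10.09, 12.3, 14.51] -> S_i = 5.67 + 2.21*i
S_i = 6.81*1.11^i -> [6.81, 7.56, 8.39, 9.31, 10.34]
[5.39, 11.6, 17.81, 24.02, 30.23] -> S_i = 5.39 + 6.21*i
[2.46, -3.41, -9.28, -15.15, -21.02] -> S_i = 2.46 + -5.87*i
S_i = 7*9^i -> [7, 63, 567, 5103, 45927]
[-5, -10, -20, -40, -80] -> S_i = -5*2^i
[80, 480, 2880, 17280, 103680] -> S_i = 80*6^i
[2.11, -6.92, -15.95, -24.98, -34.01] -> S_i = 2.11 + -9.03*i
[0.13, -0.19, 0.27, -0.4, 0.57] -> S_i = 0.13*(-1.45)^i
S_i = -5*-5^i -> [-5, 25, -125, 625, -3125]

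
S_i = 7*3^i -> [7, 21, 63, 189, 567]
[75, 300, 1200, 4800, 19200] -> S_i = 75*4^i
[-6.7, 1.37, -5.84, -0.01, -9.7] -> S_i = Random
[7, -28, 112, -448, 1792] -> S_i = 7*-4^i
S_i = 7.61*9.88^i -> [7.61, 75.19, 742.85, 7339.31, 72512.43]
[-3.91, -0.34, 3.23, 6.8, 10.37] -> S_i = -3.91 + 3.57*i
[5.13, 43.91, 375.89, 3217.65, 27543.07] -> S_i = 5.13*8.56^i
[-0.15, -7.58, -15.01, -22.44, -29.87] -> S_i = -0.15 + -7.43*i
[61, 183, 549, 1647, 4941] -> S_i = 61*3^i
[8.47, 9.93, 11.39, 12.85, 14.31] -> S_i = 8.47 + 1.46*i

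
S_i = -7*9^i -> [-7, -63, -567, -5103, -45927]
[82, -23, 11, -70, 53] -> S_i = Random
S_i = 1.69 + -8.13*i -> [1.69, -6.44, -14.57, -22.7, -30.83]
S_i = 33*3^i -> [33, 99, 297, 891, 2673]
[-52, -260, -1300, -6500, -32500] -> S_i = -52*5^i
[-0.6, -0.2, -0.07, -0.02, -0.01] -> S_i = -0.60*0.33^i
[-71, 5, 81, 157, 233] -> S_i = -71 + 76*i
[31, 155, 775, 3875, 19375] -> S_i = 31*5^i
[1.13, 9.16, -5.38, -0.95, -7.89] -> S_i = Random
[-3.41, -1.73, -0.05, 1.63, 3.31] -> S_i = -3.41 + 1.68*i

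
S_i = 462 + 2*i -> [462, 464, 466, 468, 470]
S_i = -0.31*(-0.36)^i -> [-0.31, 0.11, -0.04, 0.01, -0.01]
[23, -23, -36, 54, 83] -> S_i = Random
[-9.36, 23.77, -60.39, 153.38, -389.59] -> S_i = -9.36*(-2.54)^i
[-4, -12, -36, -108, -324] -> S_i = -4*3^i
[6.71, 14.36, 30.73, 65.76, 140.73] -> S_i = 6.71*2.14^i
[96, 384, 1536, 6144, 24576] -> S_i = 96*4^i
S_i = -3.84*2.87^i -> [-3.84, -11.02, -31.63, -90.78, -260.53]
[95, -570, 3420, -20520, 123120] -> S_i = 95*-6^i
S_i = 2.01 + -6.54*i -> [2.01, -4.53, -11.07, -17.61, -24.15]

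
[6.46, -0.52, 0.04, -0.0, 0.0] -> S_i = 6.46*(-0.08)^i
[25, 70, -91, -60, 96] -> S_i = Random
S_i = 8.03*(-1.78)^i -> [8.03, -14.29, 25.44, -45.29, 80.61]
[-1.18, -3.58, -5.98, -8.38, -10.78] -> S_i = -1.18 + -2.40*i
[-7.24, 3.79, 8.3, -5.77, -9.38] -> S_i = Random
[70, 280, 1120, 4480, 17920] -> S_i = 70*4^i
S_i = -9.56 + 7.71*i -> [-9.56, -1.85, 5.86, 13.57, 21.28]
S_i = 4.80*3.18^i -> [4.8, 15.26, 48.54, 154.36, 490.85]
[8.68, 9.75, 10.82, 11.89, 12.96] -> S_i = 8.68 + 1.07*i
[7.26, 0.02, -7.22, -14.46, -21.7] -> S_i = 7.26 + -7.24*i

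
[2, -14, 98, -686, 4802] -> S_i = 2*-7^i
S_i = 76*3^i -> [76, 228, 684, 2052, 6156]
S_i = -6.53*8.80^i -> [-6.53, -57.46, -505.68, -4450.01, -39160.11]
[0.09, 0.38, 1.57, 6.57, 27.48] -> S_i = 0.09*4.18^i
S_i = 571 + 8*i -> [571, 579, 587, 595, 603]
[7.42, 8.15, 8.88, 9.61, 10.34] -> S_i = 7.42 + 0.73*i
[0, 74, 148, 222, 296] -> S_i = 0 + 74*i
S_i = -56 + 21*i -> [-56, -35, -14, 7, 28]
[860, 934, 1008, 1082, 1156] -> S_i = 860 + 74*i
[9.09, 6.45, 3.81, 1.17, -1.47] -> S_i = 9.09 + -2.64*i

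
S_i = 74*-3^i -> [74, -222, 666, -1998, 5994]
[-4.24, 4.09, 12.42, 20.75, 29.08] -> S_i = -4.24 + 8.33*i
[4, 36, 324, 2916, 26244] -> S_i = 4*9^i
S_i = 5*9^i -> [5, 45, 405, 3645, 32805]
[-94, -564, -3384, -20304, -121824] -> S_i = -94*6^i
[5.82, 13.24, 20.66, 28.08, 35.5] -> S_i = 5.82 + 7.42*i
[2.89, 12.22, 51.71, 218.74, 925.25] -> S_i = 2.89*4.23^i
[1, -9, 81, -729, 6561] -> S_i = 1*-9^i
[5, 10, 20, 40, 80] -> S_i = 5*2^i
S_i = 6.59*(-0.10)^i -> [6.59, -0.66, 0.07, -0.01, 0.0]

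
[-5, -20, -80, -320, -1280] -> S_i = -5*4^i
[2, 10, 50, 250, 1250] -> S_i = 2*5^i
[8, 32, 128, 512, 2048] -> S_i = 8*4^i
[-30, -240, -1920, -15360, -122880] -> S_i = -30*8^i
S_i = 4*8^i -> [4, 32, 256, 2048, 16384]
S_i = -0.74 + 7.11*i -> [-0.74, 6.37, 13.48, 20.59, 27.7]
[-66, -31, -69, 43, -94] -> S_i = Random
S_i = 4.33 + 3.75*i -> [4.33, 8.08, 11.83, 15.58, 19.33]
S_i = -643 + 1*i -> [-643, -642, -641, -640, -639]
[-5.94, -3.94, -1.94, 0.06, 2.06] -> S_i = -5.94 + 2.00*i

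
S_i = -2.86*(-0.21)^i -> [-2.86, 0.6, -0.13, 0.03, -0.01]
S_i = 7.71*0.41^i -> [7.71, 3.16, 1.3, 0.53, 0.22]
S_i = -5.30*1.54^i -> [-5.3, -8.16, -12.57, -19.36, -29.81]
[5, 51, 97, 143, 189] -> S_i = 5 + 46*i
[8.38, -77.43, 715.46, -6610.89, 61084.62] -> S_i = 8.38*(-9.24)^i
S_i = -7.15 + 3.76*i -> [-7.15, -3.39, 0.37, 4.13, 7.89]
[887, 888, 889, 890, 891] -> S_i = 887 + 1*i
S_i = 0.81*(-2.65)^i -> [0.81, -2.15, 5.69, -15.07, 39.95]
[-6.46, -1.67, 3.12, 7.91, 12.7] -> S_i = -6.46 + 4.79*i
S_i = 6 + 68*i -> [6, 74, 142, 210, 278]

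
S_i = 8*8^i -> [8, 64, 512, 4096, 32768]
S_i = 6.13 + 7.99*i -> [6.13, 14.12, 22.11, 30.1, 38.09]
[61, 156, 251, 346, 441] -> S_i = 61 + 95*i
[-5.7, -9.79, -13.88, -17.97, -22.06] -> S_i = -5.70 + -4.09*i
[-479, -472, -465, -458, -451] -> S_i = -479 + 7*i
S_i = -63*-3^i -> [-63, 189, -567, 1701, -5103]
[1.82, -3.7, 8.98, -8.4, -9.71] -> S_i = Random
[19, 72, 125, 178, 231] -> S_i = 19 + 53*i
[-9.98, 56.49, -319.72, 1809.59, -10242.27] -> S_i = -9.98*(-5.66)^i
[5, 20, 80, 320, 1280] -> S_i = 5*4^i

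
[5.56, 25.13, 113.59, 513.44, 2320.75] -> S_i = 5.56*4.52^i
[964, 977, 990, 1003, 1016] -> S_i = 964 + 13*i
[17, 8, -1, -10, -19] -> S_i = 17 + -9*i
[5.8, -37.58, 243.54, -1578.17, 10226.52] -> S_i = 5.80*(-6.48)^i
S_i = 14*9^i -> [14, 126, 1134, 10206, 91854]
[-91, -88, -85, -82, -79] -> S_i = -91 + 3*i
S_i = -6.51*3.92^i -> [-6.51, -25.52, -100.04, -392.14, -1537.18]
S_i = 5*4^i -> [5, 20, 80, 320, 1280]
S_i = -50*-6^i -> [-50, 300, -1800, 10800, -64800]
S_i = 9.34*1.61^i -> [9.34, 15.04, 24.21, 38.98, 62.76]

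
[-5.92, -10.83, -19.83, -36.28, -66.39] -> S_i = -5.92*1.83^i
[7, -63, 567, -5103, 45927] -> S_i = 7*-9^i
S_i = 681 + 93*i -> [681, 774, 867, 960, 1053]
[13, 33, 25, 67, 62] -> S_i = Random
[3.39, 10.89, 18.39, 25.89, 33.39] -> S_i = 3.39 + 7.50*i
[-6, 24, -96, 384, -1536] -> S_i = -6*-4^i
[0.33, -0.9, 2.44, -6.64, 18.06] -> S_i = 0.33*(-2.72)^i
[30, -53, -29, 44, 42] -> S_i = Random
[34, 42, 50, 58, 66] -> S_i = 34 + 8*i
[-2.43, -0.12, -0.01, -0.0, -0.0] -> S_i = -2.43*0.05^i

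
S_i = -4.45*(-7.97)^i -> [-4.45, 35.47, -282.67, 2252.86, -17955.33]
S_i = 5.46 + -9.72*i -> [5.46, -4.26, -13.98, -23.7, -33.42]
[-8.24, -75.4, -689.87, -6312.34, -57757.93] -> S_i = -8.24*9.15^i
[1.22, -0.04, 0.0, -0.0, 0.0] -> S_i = 1.22*(-0.03)^i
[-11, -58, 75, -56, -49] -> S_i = Random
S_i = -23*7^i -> [-23, -161, -1127, -7889, -55223]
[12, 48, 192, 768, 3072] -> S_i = 12*4^i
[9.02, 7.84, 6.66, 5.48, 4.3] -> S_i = 9.02 + -1.18*i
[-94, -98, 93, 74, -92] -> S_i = Random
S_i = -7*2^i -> [-7, -14, -28, -56, -112]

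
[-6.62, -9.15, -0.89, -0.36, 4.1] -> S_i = Random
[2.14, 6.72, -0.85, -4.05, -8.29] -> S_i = Random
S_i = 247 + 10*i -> [247, 257, 267, 277, 287]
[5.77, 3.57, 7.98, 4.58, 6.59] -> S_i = Random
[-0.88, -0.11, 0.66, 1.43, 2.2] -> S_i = -0.88 + 0.77*i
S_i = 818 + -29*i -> [818, 789, 760, 731, 702]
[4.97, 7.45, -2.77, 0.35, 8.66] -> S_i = Random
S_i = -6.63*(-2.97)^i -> [-6.63, 19.69, -58.48, 173.69, -515.87]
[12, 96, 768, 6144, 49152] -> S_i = 12*8^i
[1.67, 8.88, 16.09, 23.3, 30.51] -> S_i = 1.67 + 7.21*i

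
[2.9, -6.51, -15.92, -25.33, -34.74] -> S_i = 2.90 + -9.41*i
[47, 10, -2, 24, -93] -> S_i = Random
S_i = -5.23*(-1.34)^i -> [-5.23, 7.01, -9.39, 12.58, -16.86]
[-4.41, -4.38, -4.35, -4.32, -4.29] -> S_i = -4.41 + 0.03*i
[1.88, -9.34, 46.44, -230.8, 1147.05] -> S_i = 1.88*(-4.97)^i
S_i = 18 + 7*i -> [18, 25, 32, 39, 46]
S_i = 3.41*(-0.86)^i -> [3.41, -2.93, 2.52, -2.17, 1.87]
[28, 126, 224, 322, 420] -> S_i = 28 + 98*i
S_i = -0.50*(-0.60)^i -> [-0.5, 0.3, -0.18, 0.11, -0.06]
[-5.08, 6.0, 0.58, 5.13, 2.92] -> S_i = Random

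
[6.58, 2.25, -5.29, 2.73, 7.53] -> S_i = Random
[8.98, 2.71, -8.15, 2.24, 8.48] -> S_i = Random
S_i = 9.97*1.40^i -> [9.97, 13.96, 19.54, 27.36, 38.3]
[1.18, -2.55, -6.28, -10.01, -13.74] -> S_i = 1.18 + -3.73*i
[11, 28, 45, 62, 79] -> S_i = 11 + 17*i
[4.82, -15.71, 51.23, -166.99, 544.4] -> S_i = 4.82*(-3.26)^i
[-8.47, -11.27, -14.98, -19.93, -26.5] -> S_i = -8.47*1.33^i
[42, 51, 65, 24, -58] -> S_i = Random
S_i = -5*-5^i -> [-5, 25, -125, 625, -3125]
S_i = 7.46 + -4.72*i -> [7.46, 2.74, -1.98, -6.7, -11.42]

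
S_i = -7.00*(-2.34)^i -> [-7.0, 16.38, -38.33, 89.69, -209.88]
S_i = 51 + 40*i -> [51, 91, 131, 171, 211]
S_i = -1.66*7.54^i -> [-1.66, -12.52, -94.37, -711.58, -5365.29]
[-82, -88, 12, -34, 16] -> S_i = Random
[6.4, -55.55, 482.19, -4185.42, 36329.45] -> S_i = 6.40*(-8.68)^i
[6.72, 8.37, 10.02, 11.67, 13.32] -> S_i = 6.72 + 1.65*i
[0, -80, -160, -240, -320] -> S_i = 0 + -80*i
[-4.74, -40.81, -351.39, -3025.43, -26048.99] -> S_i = -4.74*8.61^i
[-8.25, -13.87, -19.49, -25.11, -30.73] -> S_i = -8.25 + -5.62*i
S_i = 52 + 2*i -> [52, 54, 56, 58, 60]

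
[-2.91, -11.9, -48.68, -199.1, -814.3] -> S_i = -2.91*4.09^i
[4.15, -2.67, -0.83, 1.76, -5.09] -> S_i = Random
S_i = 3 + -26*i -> [3, -23, -49, -75, -101]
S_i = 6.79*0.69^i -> [6.79, 4.69, 3.23, 2.23, 1.54]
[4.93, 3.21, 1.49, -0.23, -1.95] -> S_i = 4.93 + -1.72*i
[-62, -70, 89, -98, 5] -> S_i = Random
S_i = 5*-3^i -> [5, -15, 45, -135, 405]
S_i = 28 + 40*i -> [28, 68, 108, 148, 188]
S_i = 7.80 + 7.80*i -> [7.8, 15.6, 23.4, 31.2, 39.0]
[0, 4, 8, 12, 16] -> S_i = 0 + 4*i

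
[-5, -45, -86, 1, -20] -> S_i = Random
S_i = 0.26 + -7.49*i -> [0.26, -7.23, -14.72, -22.21, -29.7]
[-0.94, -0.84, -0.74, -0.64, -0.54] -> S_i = -0.94 + 0.10*i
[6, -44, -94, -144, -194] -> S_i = 6 + -50*i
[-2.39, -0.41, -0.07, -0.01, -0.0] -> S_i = -2.39*0.17^i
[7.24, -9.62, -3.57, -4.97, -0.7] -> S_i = Random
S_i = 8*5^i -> [8, 40, 200, 1000, 5000]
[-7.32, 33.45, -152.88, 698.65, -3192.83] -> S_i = -7.32*(-4.57)^i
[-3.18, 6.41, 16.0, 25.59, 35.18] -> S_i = -3.18 + 9.59*i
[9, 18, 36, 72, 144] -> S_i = 9*2^i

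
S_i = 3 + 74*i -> [3, 77, 151, 225, 299]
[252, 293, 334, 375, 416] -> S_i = 252 + 41*i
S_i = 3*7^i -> [3, 21, 147, 1029, 7203]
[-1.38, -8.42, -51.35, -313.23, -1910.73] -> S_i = -1.38*6.10^i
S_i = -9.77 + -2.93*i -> [-9.77, -12.7, -15.63, -18.56, -21.49]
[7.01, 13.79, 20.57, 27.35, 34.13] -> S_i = 7.01 + 6.78*i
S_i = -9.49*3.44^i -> [-9.49, -32.65, -112.3, -386.31, -1328.92]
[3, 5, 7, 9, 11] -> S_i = 3 + 2*i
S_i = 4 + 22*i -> [4, 26, 48, 70, 92]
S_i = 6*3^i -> [6, 18, 54, 162, 486]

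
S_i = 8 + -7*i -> [8, 1, -6, -13, -20]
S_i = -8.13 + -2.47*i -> [-8.13, -10.6, -13.07, -15.54, -18.01]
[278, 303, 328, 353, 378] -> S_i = 278 + 25*i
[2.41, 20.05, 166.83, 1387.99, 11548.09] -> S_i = 2.41*8.32^i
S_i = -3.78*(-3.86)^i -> [-3.78, 14.59, -56.32, 217.4, -839.15]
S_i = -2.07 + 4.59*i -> [-2.07, 2.52, 7.11, 11.7, 16.29]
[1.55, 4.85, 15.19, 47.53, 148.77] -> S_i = 1.55*3.13^i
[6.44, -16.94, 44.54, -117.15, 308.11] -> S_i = 6.44*(-2.63)^i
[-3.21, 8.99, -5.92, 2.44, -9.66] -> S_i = Random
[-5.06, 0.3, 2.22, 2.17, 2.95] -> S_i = Random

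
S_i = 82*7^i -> [82, 574, 4018, 28126, 196882]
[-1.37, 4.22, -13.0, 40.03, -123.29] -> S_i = -1.37*(-3.08)^i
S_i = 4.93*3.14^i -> [4.93, 15.48, 48.61, 152.63, 479.25]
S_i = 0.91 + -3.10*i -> [0.91, -2.19, -5.29, -8.39, -11.49]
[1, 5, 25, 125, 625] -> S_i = 1*5^i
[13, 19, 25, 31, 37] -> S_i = 13 + 6*i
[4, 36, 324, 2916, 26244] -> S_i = 4*9^i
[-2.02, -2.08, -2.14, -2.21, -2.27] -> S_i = -2.02*1.03^i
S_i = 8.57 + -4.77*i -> [8.57, 3.8, -0.97, -5.74, -10.51]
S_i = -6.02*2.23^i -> [-6.02, -13.42, -29.94, -66.76, -148.87]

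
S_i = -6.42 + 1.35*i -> [-6.42, -5.07, -3.72, -2.37, -1.02]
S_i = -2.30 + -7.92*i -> [-2.3, -10.22, -18.14, -26.06, -33.98]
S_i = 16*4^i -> [16, 64, 256, 1024, 4096]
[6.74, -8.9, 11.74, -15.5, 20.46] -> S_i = 6.74*(-1.32)^i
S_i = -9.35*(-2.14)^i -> [-9.35, 20.01, -42.82, 91.63, -196.1]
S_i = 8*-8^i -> [8, -64, 512, -4096, 32768]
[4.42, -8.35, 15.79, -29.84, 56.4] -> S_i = 4.42*(-1.89)^i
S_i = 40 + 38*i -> [40, 78, 116, 154, 192]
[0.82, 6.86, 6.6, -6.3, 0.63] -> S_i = Random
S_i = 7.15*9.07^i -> [7.15, 64.85, 588.19, 5334.92, 48387.72]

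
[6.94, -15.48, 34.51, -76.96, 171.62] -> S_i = 6.94*(-2.23)^i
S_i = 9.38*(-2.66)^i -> [9.38, -24.95, 66.37, -176.54, 469.6]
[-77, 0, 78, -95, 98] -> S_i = Random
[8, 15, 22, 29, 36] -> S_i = 8 + 7*i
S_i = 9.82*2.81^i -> [9.82, 27.59, 77.54, 217.89, 612.26]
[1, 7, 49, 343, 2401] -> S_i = 1*7^i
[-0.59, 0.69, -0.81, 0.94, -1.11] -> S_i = -0.59*(-1.17)^i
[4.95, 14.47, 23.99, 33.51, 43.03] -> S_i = 4.95 + 9.52*i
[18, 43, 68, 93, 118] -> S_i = 18 + 25*i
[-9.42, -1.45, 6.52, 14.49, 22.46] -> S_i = -9.42 + 7.97*i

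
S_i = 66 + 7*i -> [66, 73, 80, 87, 94]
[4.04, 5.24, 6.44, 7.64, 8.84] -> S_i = 4.04 + 1.20*i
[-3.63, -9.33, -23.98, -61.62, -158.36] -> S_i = -3.63*2.57^i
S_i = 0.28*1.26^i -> [0.28, 0.35, 0.44, 0.56, 0.71]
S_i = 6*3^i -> [6, 18, 54, 162, 486]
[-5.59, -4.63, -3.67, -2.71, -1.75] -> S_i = -5.59 + 0.96*i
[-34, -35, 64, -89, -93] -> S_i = Random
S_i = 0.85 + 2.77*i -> [0.85, 3.62, 6.39, 9.16, 11.93]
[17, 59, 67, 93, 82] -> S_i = Random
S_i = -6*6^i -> [-6, -36, -216, -1296, -7776]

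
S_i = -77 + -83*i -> [-77, -160, -243, -326, -409]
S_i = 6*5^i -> [6, 30, 150, 750, 3750]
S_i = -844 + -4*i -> [-844, -848, -852, -856, -860]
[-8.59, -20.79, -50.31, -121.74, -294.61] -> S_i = -8.59*2.42^i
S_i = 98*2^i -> [98, 196, 392, 784, 1568]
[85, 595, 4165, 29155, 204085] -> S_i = 85*7^i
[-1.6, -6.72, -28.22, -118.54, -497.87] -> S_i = -1.60*4.20^i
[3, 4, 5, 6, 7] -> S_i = 3 + 1*i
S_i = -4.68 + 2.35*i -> [-4.68, -2.33, 0.02, 2.37, 4.72]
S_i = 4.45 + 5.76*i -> [4.45, 10.21, 15.97, 21.73, 27.49]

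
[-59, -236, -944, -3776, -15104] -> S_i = -59*4^i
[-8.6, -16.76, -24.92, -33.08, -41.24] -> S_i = -8.60 + -8.16*i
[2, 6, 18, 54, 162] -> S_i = 2*3^i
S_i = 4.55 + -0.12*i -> [4.55, 4.43, 4.31, 4.19, 4.07]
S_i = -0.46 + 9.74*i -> [-0.46, 9.28, 19.02, 28.76, 38.5]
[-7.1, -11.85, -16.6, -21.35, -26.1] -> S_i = -7.10 + -4.75*i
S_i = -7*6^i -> [-7, -42, -252, -1512, -9072]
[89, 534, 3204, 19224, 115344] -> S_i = 89*6^i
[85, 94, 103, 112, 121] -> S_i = 85 + 9*i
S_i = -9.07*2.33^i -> [-9.07, -21.13, -49.24, -114.73, -267.32]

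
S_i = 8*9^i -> [8, 72, 648, 5832, 52488]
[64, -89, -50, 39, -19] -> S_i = Random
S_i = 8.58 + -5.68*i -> [8.58, 2.9, -2.78, -8.46, -14.14]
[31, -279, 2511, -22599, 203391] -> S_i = 31*-9^i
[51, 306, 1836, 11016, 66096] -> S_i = 51*6^i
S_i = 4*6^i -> [4, 24, 144, 864, 5184]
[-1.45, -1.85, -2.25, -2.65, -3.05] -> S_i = -1.45 + -0.40*i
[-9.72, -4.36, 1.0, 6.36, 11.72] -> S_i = -9.72 + 5.36*i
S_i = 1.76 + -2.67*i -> [1.76, -0.91, -3.58, -6.25, -8.92]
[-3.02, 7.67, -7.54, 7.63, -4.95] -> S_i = Random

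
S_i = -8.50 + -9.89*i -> [-8.5, -18.39, -28.28, -38.17, -48.06]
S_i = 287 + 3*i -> [287, 290, 293, 296, 299]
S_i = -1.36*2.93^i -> [-1.36, -3.98, -11.68, -34.21, -100.23]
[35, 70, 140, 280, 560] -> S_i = 35*2^i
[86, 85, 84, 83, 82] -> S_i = 86 + -1*i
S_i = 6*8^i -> [6, 48, 384, 3072, 24576]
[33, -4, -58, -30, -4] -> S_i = Random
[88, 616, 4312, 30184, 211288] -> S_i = 88*7^i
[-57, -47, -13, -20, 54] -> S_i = Random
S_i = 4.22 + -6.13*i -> [4.22, -1.91, -8.04, -14.17, -20.3]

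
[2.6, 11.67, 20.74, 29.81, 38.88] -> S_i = 2.60 + 9.07*i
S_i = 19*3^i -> [19, 57, 171, 513, 1539]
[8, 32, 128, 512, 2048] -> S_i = 8*4^i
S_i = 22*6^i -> [22, 132, 792, 4752, 28512]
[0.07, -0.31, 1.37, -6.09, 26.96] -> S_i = 0.07*(-4.43)^i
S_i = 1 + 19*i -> [1, 20, 39, 58, 77]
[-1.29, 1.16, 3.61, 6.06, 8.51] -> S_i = -1.29 + 2.45*i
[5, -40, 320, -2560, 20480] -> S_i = 5*-8^i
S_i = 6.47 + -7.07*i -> [6.47, -0.6, -7.67, -14.74, -21.81]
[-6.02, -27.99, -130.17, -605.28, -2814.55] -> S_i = -6.02*4.65^i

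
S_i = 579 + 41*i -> [579, 620, 661, 702, 743]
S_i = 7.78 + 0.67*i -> [7.78, 8.45, 9.12, 9.79, 10.46]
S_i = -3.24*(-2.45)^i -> [-3.24, 7.94, -19.45, 47.65, -116.74]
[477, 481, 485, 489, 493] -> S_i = 477 + 4*i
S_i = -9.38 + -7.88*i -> [-9.38, -17.26, -25.14, -33.02, -40.9]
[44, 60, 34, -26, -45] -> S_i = Random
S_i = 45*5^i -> [45, 225, 1125, 5625, 28125]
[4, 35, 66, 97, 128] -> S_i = 4 + 31*i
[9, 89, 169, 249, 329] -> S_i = 9 + 80*i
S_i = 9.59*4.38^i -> [9.59, 42.0, 183.98, 805.83, 3529.52]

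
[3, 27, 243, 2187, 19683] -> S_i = 3*9^i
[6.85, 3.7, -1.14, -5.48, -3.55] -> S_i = Random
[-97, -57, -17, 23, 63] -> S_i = -97 + 40*i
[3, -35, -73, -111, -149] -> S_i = 3 + -38*i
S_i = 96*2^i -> [96, 192, 384, 768, 1536]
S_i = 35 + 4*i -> [35, 39, 43, 47, 51]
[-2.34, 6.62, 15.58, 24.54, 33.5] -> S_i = -2.34 + 8.96*i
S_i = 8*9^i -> [8, 72, 648, 5832, 52488]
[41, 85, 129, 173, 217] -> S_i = 41 + 44*i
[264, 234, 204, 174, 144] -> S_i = 264 + -30*i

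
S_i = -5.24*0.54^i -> [-5.24, -2.83, -1.53, -0.83, -0.45]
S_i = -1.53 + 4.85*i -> [-1.53, 3.32, 8.17, 13.02, 17.87]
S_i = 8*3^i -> [8, 24, 72, 216, 648]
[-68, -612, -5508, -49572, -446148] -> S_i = -68*9^i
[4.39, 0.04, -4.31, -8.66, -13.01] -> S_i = 4.39 + -4.35*i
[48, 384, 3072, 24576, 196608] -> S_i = 48*8^i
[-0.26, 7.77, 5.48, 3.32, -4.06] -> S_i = Random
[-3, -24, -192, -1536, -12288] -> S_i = -3*8^i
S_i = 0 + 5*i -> [0, 5, 10, 15, 20]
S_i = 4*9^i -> [4, 36, 324, 2916, 26244]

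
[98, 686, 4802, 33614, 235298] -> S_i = 98*7^i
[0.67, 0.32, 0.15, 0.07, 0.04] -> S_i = 0.67*0.48^i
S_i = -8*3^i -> [-8, -24, -72, -216, -648]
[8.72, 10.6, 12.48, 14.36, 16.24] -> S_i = 8.72 + 1.88*i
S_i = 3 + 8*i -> [3, 11, 19, 27, 35]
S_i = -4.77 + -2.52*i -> [-4.77, -7.29, -9.81, -12.33, -14.85]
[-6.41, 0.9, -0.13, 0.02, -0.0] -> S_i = -6.41*(-0.14)^i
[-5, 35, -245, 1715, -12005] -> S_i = -5*-7^i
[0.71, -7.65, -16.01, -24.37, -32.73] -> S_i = 0.71 + -8.36*i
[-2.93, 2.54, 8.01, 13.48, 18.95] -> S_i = -2.93 + 5.47*i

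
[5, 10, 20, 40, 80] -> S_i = 5*2^i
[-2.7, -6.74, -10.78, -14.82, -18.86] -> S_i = -2.70 + -4.04*i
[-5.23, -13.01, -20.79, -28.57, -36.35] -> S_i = -5.23 + -7.78*i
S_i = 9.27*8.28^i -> [9.27, 76.76, 635.54, 5262.24, 43571.36]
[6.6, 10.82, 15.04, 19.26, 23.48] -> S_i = 6.60 + 4.22*i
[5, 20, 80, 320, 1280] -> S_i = 5*4^i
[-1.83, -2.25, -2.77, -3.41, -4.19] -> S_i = -1.83*1.23^i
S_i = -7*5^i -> [-7, -35, -175, -875, -4375]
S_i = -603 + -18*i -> [-603, -621, -639, -657, -675]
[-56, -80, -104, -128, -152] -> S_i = -56 + -24*i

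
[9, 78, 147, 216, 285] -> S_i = 9 + 69*i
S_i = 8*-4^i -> [8, -32, 128, -512, 2048]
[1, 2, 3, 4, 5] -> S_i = 1 + 1*i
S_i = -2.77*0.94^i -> [-2.77, -2.6, -2.45, -2.3, -2.16]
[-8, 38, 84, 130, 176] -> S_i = -8 + 46*i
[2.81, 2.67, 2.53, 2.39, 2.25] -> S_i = 2.81 + -0.14*i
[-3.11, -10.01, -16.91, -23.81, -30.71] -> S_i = -3.11 + -6.90*i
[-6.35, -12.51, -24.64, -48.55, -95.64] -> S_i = -6.35*1.97^i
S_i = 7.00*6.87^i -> [7.0, 48.09, 330.38, 2269.7, 15592.83]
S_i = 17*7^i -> [17, 119, 833, 5831, 40817]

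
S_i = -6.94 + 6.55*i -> [-6.94, -0.39, 6.16, 12.71, 19.26]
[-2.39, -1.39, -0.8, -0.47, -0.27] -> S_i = -2.39*0.58^i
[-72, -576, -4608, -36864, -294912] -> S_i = -72*8^i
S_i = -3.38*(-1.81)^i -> [-3.38, 6.12, -11.07, 20.04, -36.28]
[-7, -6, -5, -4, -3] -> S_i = -7 + 1*i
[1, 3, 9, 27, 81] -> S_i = 1*3^i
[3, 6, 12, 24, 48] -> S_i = 3*2^i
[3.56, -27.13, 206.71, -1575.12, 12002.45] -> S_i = 3.56*(-7.62)^i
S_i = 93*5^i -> [93, 465, 2325, 11625, 58125]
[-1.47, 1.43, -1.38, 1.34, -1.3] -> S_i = -1.47*(-0.97)^i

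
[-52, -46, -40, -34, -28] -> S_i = -52 + 6*i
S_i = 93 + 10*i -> [93, 103, 113, 123, 133]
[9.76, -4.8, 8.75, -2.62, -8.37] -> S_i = Random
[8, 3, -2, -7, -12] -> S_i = 8 + -5*i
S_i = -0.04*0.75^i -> [-0.04, -0.03, -0.02, -0.02, -0.01]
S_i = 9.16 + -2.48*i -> [9.16, 6.68, 4.2, 1.72, -0.76]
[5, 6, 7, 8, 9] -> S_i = 5 + 1*i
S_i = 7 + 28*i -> [7, 35, 63, 91, 119]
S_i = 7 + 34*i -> [7, 41, 75, 109, 143]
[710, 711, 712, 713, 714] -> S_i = 710 + 1*i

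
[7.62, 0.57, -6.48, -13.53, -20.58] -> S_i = 7.62 + -7.05*i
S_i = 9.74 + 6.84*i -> [9.74, 16.58, 23.42, 30.26, 37.1]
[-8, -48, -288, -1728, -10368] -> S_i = -8*6^i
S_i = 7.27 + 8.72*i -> [7.27, 15.99, 24.71, 33.43, 42.15]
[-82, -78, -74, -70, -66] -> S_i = -82 + 4*i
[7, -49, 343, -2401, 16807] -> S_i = 7*-7^i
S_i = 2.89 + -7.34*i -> [2.89, -4.45, -11.79, -19.13, -26.47]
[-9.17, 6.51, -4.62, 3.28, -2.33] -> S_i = -9.17*(-0.71)^i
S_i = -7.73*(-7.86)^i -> [-7.73, 60.76, -477.56, 3753.59, -29503.24]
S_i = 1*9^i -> [1, 9, 81, 729, 6561]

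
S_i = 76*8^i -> [76, 608, 4864, 38912, 311296]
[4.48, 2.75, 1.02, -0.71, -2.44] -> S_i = 4.48 + -1.73*i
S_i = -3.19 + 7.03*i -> [-3.19, 3.84, 10.87, 17.9, 24.93]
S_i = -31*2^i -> [-31, -62, -124, -248, -496]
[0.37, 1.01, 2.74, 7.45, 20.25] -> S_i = 0.37*2.72^i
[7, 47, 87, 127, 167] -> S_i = 7 + 40*i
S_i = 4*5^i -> [4, 20, 100, 500, 2500]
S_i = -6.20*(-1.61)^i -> [-6.2, 9.98, -16.07, 25.87, -41.66]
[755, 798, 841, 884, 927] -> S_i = 755 + 43*i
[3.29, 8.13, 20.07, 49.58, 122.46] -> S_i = 3.29*2.47^i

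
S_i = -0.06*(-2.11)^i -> [-0.06, 0.13, -0.27, 0.56, -1.19]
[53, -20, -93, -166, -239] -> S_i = 53 + -73*i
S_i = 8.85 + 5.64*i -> [8.85, 14.49, 20.13, 25.77, 31.41]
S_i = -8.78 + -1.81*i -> [-8.78, -10.59, -12.4, -14.21, -16.02]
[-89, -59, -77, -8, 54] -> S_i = Random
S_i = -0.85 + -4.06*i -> [-0.85, -4.91, -8.97, -13.03, -17.09]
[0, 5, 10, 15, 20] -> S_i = 0 + 5*i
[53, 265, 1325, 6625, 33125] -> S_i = 53*5^i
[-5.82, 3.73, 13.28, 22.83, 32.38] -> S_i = -5.82 + 9.55*i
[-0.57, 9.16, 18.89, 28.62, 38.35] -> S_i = -0.57 + 9.73*i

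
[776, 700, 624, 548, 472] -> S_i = 776 + -76*i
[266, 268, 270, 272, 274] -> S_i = 266 + 2*i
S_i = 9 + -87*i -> [9, -78, -165, -252, -339]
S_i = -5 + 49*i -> [-5, 44, 93, 142, 191]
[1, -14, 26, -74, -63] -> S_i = Random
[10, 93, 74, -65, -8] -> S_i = Random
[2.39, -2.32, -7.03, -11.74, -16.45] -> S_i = 2.39 + -4.71*i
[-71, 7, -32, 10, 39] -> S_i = Random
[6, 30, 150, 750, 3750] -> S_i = 6*5^i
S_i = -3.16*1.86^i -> [-3.16, -5.88, -10.93, -20.33, -37.82]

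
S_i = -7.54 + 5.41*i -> [-7.54, -2.13, 3.28, 8.69, 14.1]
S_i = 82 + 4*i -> [82, 86, 90, 94, 98]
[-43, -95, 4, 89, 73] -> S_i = Random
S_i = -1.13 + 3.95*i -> [-1.13, 2.82, 6.77, 10.72, 14.67]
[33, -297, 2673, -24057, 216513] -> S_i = 33*-9^i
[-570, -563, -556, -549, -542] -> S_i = -570 + 7*i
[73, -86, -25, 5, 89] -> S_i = Random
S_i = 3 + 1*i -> [3, 4, 5, 6, 7]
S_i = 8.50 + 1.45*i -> [8.5, 9.95, 11.4, 12.85, 14.3]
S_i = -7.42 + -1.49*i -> [-7.42, -8.91, -10.4, -11.89, -13.38]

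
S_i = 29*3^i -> [29, 87, 261, 783, 2349]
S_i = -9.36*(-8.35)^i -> [-9.36, 78.16, -652.6, 5449.23, -45501.08]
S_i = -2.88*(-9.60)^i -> [-2.88, 27.65, -265.42, 2548.04, -24461.18]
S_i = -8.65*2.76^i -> [-8.65, -23.87, -65.89, -181.86, -501.94]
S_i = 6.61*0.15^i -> [6.61, 0.99, 0.15, 0.02, 0.0]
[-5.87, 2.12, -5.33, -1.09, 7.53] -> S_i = Random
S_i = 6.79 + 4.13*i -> [6.79, 10.92, 15.05, 19.18, 23.31]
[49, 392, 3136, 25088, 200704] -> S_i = 49*8^i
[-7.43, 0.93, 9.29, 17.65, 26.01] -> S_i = -7.43 + 8.36*i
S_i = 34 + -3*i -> [34, 31, 28, 25, 22]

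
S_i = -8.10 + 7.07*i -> [-8.1, -1.03, 6.04, 13.11, 20.18]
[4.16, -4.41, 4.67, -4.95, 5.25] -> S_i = 4.16*(-1.06)^i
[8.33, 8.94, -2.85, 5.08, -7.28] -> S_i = Random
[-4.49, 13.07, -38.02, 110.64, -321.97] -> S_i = -4.49*(-2.91)^i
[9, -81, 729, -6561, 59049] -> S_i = 9*-9^i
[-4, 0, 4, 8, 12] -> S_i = -4 + 4*i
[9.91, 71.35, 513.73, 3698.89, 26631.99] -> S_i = 9.91*7.20^i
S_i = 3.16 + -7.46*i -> [3.16, -4.3, -11.76, -19.22, -26.68]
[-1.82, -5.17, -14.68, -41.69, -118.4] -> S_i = -1.82*2.84^i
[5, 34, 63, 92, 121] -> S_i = 5 + 29*i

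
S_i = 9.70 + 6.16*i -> [9.7, 15.86, 22.02, 28.18, 34.34]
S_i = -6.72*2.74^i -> [-6.72, -18.41, -50.45, -138.24, -378.77]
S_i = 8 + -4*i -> [8, 4, 0, -4, -8]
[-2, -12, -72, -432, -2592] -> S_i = -2*6^i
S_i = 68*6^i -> [68, 408, 2448, 14688, 88128]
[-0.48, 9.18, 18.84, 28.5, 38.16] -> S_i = -0.48 + 9.66*i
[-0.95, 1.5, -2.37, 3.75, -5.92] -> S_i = -0.95*(-1.58)^i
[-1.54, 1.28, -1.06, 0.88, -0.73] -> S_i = -1.54*(-0.83)^i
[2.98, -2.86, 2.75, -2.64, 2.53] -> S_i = 2.98*(-0.96)^i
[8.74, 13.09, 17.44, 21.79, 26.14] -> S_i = 8.74 + 4.35*i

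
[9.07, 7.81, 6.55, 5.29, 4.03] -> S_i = 9.07 + -1.26*i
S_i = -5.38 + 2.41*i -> [-5.38, -2.97, -0.56, 1.85, 4.26]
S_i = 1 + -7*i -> [1, -6, -13, -20, -27]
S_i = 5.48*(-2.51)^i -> [5.48, -13.75, 34.52, -86.66, 217.51]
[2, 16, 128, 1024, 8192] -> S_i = 2*8^i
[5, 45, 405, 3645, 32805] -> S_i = 5*9^i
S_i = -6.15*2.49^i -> [-6.15, -15.31, -38.13, -94.95, -236.41]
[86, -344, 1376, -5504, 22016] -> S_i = 86*-4^i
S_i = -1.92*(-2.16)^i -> [-1.92, 4.15, -8.96, 19.35, -41.79]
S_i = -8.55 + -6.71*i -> [-8.55, -15.26, -21.97, -28.68, -35.39]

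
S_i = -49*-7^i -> [-49, 343, -2401, 16807, -117649]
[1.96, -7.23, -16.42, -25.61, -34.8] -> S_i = 1.96 + -9.19*i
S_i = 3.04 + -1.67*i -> [3.04, 1.37, -0.3, -1.97, -3.64]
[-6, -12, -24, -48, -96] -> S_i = -6*2^i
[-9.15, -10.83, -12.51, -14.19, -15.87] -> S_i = -9.15 + -1.68*i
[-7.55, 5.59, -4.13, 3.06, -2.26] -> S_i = -7.55*(-0.74)^i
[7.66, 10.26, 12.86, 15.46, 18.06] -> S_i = 7.66 + 2.60*i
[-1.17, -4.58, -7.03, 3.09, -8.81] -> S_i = Random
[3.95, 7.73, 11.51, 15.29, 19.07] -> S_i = 3.95 + 3.78*i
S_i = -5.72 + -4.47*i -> [-5.72, -10.19, -14.66, -19.13, -23.6]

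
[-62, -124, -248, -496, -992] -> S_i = -62*2^i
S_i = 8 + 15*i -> [8, 23, 38, 53, 68]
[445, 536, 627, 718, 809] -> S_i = 445 + 91*i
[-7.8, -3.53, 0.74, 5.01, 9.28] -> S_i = -7.80 + 4.27*i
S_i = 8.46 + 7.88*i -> [8.46, 16.34, 24.22, 32.1, 39.98]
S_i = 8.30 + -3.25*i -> [8.3, 5.05, 1.8, -1.45, -4.7]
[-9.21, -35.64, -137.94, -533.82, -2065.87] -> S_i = -9.21*3.87^i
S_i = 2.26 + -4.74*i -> [2.26, -2.48, -7.22, -11.96, -16.7]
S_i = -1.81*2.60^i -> [-1.81, -4.71, -12.24, -31.81, -82.71]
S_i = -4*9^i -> [-4, -36, -324, -2916, -26244]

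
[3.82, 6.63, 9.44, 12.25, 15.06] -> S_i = 3.82 + 2.81*i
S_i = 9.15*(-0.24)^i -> [9.15, -2.2, 0.53, -0.13, 0.03]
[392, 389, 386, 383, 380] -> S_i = 392 + -3*i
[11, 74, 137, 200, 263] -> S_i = 11 + 63*i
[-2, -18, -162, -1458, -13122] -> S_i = -2*9^i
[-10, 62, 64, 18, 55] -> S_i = Random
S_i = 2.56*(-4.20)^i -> [2.56, -10.75, 45.16, -189.67, 796.59]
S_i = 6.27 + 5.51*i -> [6.27, 11.78, 17.29, 22.8, 28.31]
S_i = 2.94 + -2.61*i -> [2.94, 0.33, -2.28, -4.89, -7.5]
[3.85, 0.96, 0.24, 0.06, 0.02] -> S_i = 3.85*0.25^i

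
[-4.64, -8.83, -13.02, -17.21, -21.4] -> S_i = -4.64 + -4.19*i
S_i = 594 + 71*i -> [594, 665, 736, 807, 878]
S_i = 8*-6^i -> [8, -48, 288, -1728, 10368]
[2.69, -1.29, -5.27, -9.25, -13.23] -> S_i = 2.69 + -3.98*i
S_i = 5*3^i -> [5, 15, 45, 135, 405]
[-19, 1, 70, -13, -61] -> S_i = Random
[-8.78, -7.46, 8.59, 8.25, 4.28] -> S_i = Random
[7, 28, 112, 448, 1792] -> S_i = 7*4^i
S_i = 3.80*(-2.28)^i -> [3.8, -8.66, 19.75, -45.04, 102.69]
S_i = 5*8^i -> [5, 40, 320, 2560, 20480]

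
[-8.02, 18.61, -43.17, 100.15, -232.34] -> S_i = -8.02*(-2.32)^i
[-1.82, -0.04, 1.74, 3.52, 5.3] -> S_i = -1.82 + 1.78*i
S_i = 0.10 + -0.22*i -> [0.1, -0.12, -0.34, -0.56, -0.78]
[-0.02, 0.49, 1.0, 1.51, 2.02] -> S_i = -0.02 + 0.51*i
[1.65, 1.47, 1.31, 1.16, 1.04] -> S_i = 1.65*0.89^i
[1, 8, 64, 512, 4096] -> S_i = 1*8^i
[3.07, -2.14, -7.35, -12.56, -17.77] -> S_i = 3.07 + -5.21*i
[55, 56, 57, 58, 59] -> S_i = 55 + 1*i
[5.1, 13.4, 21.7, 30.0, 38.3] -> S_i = 5.10 + 8.30*i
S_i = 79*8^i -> [79, 632, 5056, 40448, 323584]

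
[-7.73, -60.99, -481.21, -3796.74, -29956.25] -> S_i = -7.73*7.89^i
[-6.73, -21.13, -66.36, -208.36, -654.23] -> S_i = -6.73*3.14^i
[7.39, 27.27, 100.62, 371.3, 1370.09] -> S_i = 7.39*3.69^i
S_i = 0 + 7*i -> [0, 7, 14, 21, 28]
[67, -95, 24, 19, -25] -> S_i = Random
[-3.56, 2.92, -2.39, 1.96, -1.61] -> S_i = -3.56*(-0.82)^i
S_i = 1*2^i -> [1, 2, 4, 8, 16]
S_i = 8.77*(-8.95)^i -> [8.77, -78.49, 702.5, -6287.37, 56271.92]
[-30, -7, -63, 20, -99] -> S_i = Random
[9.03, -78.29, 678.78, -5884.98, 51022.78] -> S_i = 9.03*(-8.67)^i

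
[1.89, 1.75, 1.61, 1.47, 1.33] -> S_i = 1.89 + -0.14*i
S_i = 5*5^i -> [5, 25, 125, 625, 3125]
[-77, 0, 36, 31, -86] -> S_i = Random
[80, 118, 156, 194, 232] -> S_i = 80 + 38*i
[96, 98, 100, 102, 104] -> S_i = 96 + 2*i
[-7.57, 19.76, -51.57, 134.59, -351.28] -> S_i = -7.57*(-2.61)^i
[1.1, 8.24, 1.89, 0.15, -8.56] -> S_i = Random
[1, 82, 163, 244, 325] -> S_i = 1 + 81*i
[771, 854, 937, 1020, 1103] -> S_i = 771 + 83*i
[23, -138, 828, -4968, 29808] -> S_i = 23*-6^i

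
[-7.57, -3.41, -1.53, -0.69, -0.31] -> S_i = -7.57*0.45^i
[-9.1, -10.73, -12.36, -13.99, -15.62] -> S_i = -9.10 + -1.63*i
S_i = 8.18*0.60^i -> [8.18, 4.91, 2.94, 1.77, 1.06]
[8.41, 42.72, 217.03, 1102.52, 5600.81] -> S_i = 8.41*5.08^i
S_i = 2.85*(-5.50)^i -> [2.85, -15.68, 86.21, -474.17, 2607.93]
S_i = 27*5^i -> [27, 135, 675, 3375, 16875]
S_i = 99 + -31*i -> [99, 68, 37, 6, -25]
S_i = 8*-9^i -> [8, -72, 648, -5832, 52488]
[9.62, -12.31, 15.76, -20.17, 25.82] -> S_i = 9.62*(-1.28)^i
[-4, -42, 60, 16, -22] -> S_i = Random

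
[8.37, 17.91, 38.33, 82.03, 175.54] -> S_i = 8.37*2.14^i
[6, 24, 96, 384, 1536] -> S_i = 6*4^i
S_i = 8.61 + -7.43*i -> [8.61, 1.18, -6.25, -13.68, -21.11]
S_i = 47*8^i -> [47, 376, 3008, 24064, 192512]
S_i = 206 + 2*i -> [206, 208, 210, 212, 214]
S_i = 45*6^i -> [45, 270, 1620, 9720, 58320]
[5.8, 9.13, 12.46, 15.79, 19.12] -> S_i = 5.80 + 3.33*i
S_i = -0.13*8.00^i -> [-0.13, -1.04, -8.32, -66.56, -532.48]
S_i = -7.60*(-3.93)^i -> [-7.6, 29.87, -117.38, 461.31, -1812.94]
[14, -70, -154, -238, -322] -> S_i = 14 + -84*i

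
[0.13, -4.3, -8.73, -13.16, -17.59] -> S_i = 0.13 + -4.43*i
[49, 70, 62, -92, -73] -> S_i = Random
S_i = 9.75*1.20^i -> [9.75, 11.7, 14.04, 16.85, 20.22]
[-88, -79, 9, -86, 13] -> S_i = Random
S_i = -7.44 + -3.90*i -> [-7.44, -11.34, -15.24, -19.14, -23.04]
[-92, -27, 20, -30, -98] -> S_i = Random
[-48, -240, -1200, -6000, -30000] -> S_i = -48*5^i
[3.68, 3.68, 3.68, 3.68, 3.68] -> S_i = 3.68*1.00^i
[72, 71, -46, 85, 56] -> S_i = Random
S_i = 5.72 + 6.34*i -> [5.72, 12.06, 18.4, 24.74, 31.08]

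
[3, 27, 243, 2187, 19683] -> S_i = 3*9^i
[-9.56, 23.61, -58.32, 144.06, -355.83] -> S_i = -9.56*(-2.47)^i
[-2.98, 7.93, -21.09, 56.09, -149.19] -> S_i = -2.98*(-2.66)^i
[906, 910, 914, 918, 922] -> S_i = 906 + 4*i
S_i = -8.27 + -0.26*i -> [-8.27, -8.53, -8.79, -9.05, -9.31]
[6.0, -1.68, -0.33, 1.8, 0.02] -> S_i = Random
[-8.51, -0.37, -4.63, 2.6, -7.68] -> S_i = Random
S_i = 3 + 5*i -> [3, 8, 13, 18, 23]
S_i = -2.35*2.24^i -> [-2.35, -5.26, -11.79, -26.41, -59.16]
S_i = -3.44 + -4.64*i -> [-3.44, -8.08, -12.72, -17.36, -22.0]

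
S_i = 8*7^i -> [8, 56, 392, 2744, 19208]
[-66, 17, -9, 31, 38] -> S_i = Random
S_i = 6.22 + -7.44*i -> [6.22, -1.22, -8.66, -16.1, -23.54]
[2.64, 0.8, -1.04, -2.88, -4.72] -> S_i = 2.64 + -1.84*i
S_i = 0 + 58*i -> [0, 58, 116, 174, 232]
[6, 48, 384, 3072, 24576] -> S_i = 6*8^i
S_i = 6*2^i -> [6, 12, 24, 48, 96]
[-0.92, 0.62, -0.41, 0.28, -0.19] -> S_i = -0.92*(-0.67)^i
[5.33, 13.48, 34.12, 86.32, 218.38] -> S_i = 5.33*2.53^i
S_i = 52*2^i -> [52, 104, 208, 416, 832]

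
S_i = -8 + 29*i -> [-8, 21, 50, 79, 108]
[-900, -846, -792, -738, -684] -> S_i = -900 + 54*i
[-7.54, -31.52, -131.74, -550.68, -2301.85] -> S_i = -7.54*4.18^i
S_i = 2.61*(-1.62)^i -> [2.61, -4.23, 6.85, -11.1, 17.98]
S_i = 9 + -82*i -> [9, -73, -155, -237, -319]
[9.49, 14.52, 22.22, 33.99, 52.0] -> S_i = 9.49*1.53^i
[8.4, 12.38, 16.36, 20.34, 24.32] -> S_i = 8.40 + 3.98*i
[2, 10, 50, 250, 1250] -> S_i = 2*5^i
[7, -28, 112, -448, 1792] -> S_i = 7*-4^i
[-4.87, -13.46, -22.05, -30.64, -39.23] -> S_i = -4.87 + -8.59*i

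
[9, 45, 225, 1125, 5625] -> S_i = 9*5^i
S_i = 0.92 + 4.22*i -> [0.92, 5.14, 9.36, 13.58, 17.8]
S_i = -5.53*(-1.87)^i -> [-5.53, 10.34, -19.34, 36.16, -67.62]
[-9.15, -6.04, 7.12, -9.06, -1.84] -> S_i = Random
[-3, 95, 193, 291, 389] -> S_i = -3 + 98*i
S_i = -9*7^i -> [-9, -63, -441, -3087, -21609]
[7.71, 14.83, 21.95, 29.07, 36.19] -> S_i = 7.71 + 7.12*i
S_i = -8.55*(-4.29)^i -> [-8.55, 36.68, -157.36, 675.05, -2895.98]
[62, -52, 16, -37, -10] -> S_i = Random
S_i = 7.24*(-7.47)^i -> [7.24, -54.08, 404.0, -3017.87, 22543.48]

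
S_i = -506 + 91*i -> [-506, -415, -324, -233, -142]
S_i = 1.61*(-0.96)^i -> [1.61, -1.55, 1.48, -1.42, 1.37]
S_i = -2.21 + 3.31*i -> [-2.21, 1.1, 4.41, 7.72, 11.03]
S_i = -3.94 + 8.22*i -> [-3.94, 4.28, 12.5, 20.72, 28.94]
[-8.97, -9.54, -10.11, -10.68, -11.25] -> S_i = -8.97 + -0.57*i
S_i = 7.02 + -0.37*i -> [7.02, 6.65, 6.28, 5.91, 5.54]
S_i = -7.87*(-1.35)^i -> [-7.87, 10.62, -14.34, 19.36, -26.14]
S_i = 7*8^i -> [7, 56, 448, 3584, 28672]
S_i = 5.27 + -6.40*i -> [5.27, -1.13, -7.53, -13.93, -20.33]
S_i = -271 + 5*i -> [-271, -266, -261, -256, -251]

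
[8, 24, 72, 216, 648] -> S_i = 8*3^i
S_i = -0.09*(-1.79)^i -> [-0.09, 0.16, -0.29, 0.52, -0.92]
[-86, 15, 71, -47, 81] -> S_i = Random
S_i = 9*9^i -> [9, 81, 729, 6561, 59049]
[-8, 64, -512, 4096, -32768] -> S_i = -8*-8^i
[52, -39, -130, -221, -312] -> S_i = 52 + -91*i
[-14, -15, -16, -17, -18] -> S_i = -14 + -1*i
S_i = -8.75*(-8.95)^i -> [-8.75, 78.31, -700.9, 6273.03, -56143.59]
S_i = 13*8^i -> [13, 104, 832, 6656, 53248]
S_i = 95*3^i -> [95, 285, 855, 2565, 7695]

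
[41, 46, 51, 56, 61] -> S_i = 41 + 5*i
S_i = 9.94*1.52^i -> [9.94, 15.11, 22.97, 34.91, 53.06]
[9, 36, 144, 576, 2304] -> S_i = 9*4^i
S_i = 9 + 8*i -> [9, 17, 25, 33, 41]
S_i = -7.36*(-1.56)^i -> [-7.36, 11.48, -17.91, 27.94, -43.59]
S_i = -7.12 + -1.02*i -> [-7.12, -8.14, -9.16, -10.18, -11.2]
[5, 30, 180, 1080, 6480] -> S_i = 5*6^i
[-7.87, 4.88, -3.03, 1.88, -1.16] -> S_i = -7.87*(-0.62)^i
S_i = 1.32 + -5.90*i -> [1.32, -4.58, -10.48, -16.38, -22.28]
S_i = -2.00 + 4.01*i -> [-2.0, 2.01, 6.02, 10.03, 14.04]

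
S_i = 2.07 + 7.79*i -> [2.07, 9.86, 17.65, 25.44, 33.23]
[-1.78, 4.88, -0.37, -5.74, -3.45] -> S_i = Random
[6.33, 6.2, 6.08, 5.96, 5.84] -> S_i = 6.33*0.98^i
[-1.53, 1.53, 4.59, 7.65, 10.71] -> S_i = -1.53 + 3.06*i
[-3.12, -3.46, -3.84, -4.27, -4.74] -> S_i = -3.12*1.11^i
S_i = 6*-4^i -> [6, -24, 96, -384, 1536]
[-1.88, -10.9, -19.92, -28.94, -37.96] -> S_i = -1.88 + -9.02*i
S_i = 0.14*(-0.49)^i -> [0.14, -0.07, 0.03, -0.02, 0.01]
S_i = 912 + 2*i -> [912, 914, 916, 918, 920]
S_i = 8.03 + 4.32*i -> [8.03, 12.35, 16.67, 20.99, 25.31]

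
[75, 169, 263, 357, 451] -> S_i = 75 + 94*i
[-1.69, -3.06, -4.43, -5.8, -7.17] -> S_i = -1.69 + -1.37*i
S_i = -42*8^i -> [-42, -336, -2688, -21504, -172032]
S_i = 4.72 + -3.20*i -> [4.72, 1.52, -1.68, -4.88, -8.08]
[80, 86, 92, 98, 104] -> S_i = 80 + 6*i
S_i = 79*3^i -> [79, 237, 711, 2133, 6399]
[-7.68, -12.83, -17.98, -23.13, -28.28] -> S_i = -7.68 + -5.15*i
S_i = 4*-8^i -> [4, -32, 256, -2048, 16384]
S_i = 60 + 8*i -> [60, 68, 76, 84, 92]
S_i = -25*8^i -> [-25, -200, -1600, -12800, -102400]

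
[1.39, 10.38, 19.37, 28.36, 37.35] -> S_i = 1.39 + 8.99*i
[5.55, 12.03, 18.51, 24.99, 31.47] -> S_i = 5.55 + 6.48*i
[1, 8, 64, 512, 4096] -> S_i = 1*8^i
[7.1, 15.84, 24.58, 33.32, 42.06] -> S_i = 7.10 + 8.74*i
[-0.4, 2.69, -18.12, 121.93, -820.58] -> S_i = -0.40*(-6.73)^i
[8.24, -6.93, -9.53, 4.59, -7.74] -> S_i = Random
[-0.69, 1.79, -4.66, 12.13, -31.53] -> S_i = -0.69*(-2.60)^i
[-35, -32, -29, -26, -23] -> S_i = -35 + 3*i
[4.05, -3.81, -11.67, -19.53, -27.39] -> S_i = 4.05 + -7.86*i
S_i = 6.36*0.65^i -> [6.36, 4.13, 2.69, 1.75, 1.14]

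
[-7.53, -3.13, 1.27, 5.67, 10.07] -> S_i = -7.53 + 4.40*i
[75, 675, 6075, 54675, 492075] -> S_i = 75*9^i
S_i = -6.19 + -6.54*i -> [-6.19, -12.73, -19.27, -25.81, -32.35]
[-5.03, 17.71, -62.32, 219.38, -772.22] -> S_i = -5.03*(-3.52)^i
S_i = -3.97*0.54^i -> [-3.97, -2.14, -1.16, -0.63, -0.34]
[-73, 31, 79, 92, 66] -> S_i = Random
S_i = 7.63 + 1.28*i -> [7.63, 8.91, 10.19, 11.47, 12.75]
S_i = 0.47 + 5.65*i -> [0.47, 6.12, 11.77, 17.42, 23.07]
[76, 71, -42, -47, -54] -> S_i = Random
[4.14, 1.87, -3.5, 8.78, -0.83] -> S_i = Random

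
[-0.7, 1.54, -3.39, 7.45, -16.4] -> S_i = -0.70*(-2.20)^i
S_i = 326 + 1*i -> [326, 327, 328, 329, 330]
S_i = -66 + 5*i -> [-66, -61, -56, -51, -46]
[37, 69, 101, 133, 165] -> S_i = 37 + 32*i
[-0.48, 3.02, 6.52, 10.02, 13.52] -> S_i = -0.48 + 3.50*i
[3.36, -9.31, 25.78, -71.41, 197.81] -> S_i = 3.36*(-2.77)^i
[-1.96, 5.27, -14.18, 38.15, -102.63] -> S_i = -1.96*(-2.69)^i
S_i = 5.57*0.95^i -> [5.57, 5.29, 5.03, 4.78, 4.54]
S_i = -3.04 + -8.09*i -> [-3.04, -11.13, -19.22, -27.31, -35.4]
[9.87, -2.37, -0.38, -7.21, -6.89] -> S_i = Random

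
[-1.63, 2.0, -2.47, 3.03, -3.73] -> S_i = -1.63*(-1.23)^i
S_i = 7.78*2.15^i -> [7.78, 16.73, 35.96, 77.32, 166.24]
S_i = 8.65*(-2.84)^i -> [8.65, -24.57, 69.77, -198.14, 562.72]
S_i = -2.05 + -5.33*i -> [-2.05, -7.38, -12.71, -18.04, -23.37]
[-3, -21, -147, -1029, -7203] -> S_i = -3*7^i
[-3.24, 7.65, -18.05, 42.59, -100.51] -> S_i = -3.24*(-2.36)^i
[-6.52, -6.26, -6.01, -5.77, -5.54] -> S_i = -6.52*0.96^i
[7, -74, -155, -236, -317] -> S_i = 7 + -81*i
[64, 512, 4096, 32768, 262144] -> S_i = 64*8^i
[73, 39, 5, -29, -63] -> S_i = 73 + -34*i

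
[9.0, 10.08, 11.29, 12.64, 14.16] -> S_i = 9.00*1.12^i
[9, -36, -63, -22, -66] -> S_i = Random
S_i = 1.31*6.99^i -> [1.31, 9.16, 64.01, 447.41, 3127.38]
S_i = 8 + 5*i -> [8, 13, 18, 23, 28]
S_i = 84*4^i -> [84, 336, 1344, 5376, 21504]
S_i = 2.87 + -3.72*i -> [2.87, -0.85, -4.57, -8.29, -12.01]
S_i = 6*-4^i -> [6, -24, 96, -384, 1536]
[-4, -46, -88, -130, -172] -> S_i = -4 + -42*i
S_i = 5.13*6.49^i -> [5.13, 33.29, 216.08, 1402.33, 9101.15]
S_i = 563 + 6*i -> [563, 569, 575, 581, 587]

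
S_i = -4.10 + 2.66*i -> [-4.1, -1.44, 1.22, 3.88, 6.54]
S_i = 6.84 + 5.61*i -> [6.84, 12.45, 18.06, 23.67, 29.28]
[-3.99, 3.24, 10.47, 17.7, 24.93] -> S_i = -3.99 + 7.23*i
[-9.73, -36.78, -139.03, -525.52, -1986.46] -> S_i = -9.73*3.78^i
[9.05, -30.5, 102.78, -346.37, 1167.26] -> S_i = 9.05*(-3.37)^i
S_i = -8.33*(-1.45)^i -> [-8.33, 12.08, -17.51, 25.4, -36.82]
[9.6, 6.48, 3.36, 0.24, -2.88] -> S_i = 9.60 + -3.12*i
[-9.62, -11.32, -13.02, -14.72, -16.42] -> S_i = -9.62 + -1.70*i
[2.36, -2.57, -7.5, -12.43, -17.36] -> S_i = 2.36 + -4.93*i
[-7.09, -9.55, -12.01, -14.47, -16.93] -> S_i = -7.09 + -2.46*i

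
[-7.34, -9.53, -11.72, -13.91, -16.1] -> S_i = -7.34 + -2.19*i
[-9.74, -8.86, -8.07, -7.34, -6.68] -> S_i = -9.74*0.91^i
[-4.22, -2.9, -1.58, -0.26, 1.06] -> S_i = -4.22 + 1.32*i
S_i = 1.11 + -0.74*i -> [1.11, 0.37, -0.37, -1.11, -1.85]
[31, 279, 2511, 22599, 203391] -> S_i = 31*9^i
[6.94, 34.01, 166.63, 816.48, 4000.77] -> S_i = 6.94*4.90^i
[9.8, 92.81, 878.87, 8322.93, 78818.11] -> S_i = 9.80*9.47^i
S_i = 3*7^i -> [3, 21, 147, 1029, 7203]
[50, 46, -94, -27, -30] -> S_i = Random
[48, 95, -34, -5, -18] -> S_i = Random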